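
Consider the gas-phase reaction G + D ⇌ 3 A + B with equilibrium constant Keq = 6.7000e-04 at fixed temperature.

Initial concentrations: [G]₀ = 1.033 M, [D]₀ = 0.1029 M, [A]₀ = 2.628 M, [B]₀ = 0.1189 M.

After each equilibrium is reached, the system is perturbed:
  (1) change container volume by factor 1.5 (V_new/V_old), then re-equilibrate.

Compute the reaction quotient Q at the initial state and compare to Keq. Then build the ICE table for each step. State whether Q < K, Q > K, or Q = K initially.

Q₀ = 20.3 vs Keq = 6.7000e-04 ⇒ Q>K, reverse
Step 1:
                    G           D           A           B
  init          1.033      0.1029       2.628      0.1189
  Δ            0.1189      0.1189     -0.3567     -0.1189
  eq            1.152      0.2218       2.271  1.4607e-05
  solve Keq expr → x = -0.1189; check Q = 6.7000e-04
Then change container volume by factor 1.5 (V_new/V_old).
Step 2:
                    G           D           A           B
  init         0.7679      0.1479       1.514  9.7382e-06
  Δ       -1.2169e-05 -1.2169e-05  3.6507e-05  1.2169e-05
  eq           0.7679      0.1478       1.514  2.1907e-05
  solve Keq expr → x = 1.2169e-05; check Q = 6.7000e-04

Q₀ = 20.3; Q > K (proceeds reverse)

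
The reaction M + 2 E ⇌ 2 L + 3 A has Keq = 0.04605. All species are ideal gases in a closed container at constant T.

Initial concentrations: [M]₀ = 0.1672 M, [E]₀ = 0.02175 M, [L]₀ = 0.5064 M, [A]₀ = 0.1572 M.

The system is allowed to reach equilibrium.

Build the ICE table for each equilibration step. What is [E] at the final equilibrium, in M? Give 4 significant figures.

Q₀ = 12.59 vs Keq = 0.04605 ⇒ Q>K, reverse
Step 1:
                    M           E           L           A
  Initial      0.1672     0.02175      0.5064      0.1572
  Change      0.02998     0.05996    -0.05996    -0.08995
  Equil        0.1972     0.08171      0.4464     0.06725
  solve Keq expr → x = -0.02998; check Q = 0.04605

[E]_eq = 0.08171 M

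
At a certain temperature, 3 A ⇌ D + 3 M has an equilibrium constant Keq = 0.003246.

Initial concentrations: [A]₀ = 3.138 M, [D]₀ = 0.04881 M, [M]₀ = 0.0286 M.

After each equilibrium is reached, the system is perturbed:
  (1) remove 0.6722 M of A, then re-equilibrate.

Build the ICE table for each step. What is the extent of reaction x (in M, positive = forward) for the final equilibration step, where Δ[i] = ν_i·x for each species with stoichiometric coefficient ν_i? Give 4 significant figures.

Q₀ = 3.6953e-08 vs Keq = 0.003246 ⇒ Q<K, forward
Step 1:
                   A          D          M
  Initial      3.138    0.04881     0.0286
  Change     -0.5794     0.1931     0.5794
  Equil        2.559     0.2419      0.608
  solve Keq expr → x = 0.1931; check Q = 0.003246
Then remove 0.6722 M of A.
Step 2:
                   A          D          M
  Initial      1.886     0.2419      0.608
  Change      0.1079   -0.03598    -0.1079
  Equil        1.994      0.206        0.5
  solve Keq expr → x = -0.03598; check Q = 0.003246

x = -0.03598 M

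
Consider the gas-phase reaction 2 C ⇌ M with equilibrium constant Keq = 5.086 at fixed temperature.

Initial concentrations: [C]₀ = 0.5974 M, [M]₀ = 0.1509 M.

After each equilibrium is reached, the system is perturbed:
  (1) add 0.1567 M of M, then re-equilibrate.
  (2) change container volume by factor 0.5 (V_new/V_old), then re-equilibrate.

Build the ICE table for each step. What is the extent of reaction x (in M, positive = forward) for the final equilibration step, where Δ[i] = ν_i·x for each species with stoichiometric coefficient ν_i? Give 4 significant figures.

x = 0.0788 M

Q₀ = 0.4228 vs Keq = 5.086 ⇒ Q<K, forward
Step 1:
                    C           M
  I            0.5974      0.1509
  C           -0.3452      0.1726
  E            0.2522      0.3235
  solve Keq expr → x = 0.1726; check Q = 5.086
Then add 0.1567 M of M.
Step 2:
                    C           M
  I            0.2522      0.4802
  C           0.04739     -0.0237
  E            0.2996      0.4565
  solve Keq expr → x = -0.0237; check Q = 5.086
Then change container volume by factor 0.5 (V_new/V_old).
Step 3:
                    C           M
  I            0.5992       0.913
  C           -0.1576      0.0788
  E            0.4416      0.9918
  solve Keq expr → x = 0.0788; check Q = 5.086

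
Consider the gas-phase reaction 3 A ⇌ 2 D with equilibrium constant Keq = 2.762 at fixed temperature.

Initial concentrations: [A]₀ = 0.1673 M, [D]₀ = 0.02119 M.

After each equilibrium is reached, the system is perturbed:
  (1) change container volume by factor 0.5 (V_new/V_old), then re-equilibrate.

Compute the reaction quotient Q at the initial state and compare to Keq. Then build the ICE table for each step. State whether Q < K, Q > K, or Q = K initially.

Q₀ = 0.09589 vs Keq = 2.762 ⇒ Q<K, forward
Step 1:
                  A         D
  init       0.1673   0.02119
  Δ        -0.05813   0.03875
  eq         0.1092   0.05994
  solve Keq expr → x = 0.01938; check Q = 2.762
Then change container volume by factor 0.5 (V_new/V_old).
Step 2:
                  A         D
  init       0.2183    0.1199
  Δ        -0.02768   0.01846
  eq         0.1907    0.1383
  solve Keq expr → x = 0.009228; check Q = 2.762

Q₀ = 0.09589; Q < K (proceeds forward)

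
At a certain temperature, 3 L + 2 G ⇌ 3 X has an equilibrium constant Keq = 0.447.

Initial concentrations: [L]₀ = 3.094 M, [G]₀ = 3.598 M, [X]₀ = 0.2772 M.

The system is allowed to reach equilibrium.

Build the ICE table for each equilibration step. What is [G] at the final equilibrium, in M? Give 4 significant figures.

Q₀ = 5.5552e-05 vs Keq = 0.447 ⇒ Q<K, forward
Step 1:
                    L           G           X
  Initial       3.094       3.598      0.2772
  Change       -1.688      -1.125       1.688
  Equil         1.406       2.473       1.965
  solve Keq expr → x = 0.5627; check Q = 0.447

[G]_eq = 2.473 M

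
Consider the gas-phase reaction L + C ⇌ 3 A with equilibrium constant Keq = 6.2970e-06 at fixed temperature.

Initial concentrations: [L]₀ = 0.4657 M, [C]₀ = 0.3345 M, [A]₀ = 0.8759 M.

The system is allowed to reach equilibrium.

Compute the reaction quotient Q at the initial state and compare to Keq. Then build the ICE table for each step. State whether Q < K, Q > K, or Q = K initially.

Q₀ = 4.314; Q > K (proceeds reverse)

Q₀ = 4.314 vs Keq = 6.2970e-06 ⇒ Q>K, reverse
Step 1:
                  L         C         A
  I          0.4657    0.3345    0.8759
  C          0.2872    0.2872   -0.8616
  E          0.7529    0.6217   0.01434
  solve Keq expr → x = -0.2872; check Q = 6.2970e-06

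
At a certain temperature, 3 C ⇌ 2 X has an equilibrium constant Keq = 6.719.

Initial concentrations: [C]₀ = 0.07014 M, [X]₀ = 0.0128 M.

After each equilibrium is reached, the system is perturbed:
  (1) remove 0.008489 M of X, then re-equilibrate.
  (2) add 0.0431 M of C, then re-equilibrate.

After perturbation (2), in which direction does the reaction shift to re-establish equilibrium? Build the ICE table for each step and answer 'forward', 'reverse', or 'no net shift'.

Direction: forward

Q₀ = 0.4748 vs Keq = 6.719 ⇒ Q<K, forward
Step 1:
                    C           X
  init        0.07014      0.0128
  Δ          -0.02194     0.01463
  eq           0.0482     0.02743
  solve Keq expr → x = 0.007314; check Q = 6.719
Then remove 0.008489 M of X.
Step 2:
                    C           X
  init         0.0482     0.01894
  Δ          -0.00568    0.003786
  eq          0.04252     0.02273
  solve Keq expr → x = 0.001893; check Q = 6.719
Then add 0.0431 M of C.
Step 3:
                    C           X
  init        0.08562     0.02273
  Δ          -0.02457     0.01638
  eq          0.06105      0.0391
  solve Keq expr → x = 0.008189; check Q = 6.719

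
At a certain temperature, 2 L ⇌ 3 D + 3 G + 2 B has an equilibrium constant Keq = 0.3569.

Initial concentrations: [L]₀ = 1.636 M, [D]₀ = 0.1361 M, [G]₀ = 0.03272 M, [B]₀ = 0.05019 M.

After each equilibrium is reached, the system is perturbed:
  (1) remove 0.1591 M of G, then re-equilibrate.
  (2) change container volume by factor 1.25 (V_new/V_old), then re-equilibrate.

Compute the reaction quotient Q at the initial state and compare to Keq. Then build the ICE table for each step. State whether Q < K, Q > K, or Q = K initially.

Q₀ = 8.3116e-11; Q < K (proceeds forward)

Q₀ = 8.3116e-11 vs Keq = 0.3569 ⇒ Q<K, forward
Step 1:
                   L          D          G          B
  Initial      1.636     0.1361    0.03272    0.05019
  Change     -0.6003     0.9004     0.9004     0.6003
  Equil        1.036      1.037     0.9331     0.6505
  solve Keq expr → x = 0.3001; check Q = 0.3569
Then remove 0.1591 M of G.
Step 2:
                   L          D          G          B
  Initial      1.036      1.037      0.774     0.6505
  Change    -0.03791    0.05687    0.05687    0.03791
  Equil       0.9978      1.093     0.8309     0.6884
  solve Keq expr → x = 0.01896; check Q = 0.3569
Then change container volume by factor 1.25 (V_new/V_old).
Step 3:
                   L          D          G          B
  Initial     0.7982     0.8747     0.6647     0.5507
  Change    -0.07833     0.1175     0.1175    0.07833
  Equil       0.7199     0.9922     0.7822      0.629
  solve Keq expr → x = 0.03916; check Q = 0.3569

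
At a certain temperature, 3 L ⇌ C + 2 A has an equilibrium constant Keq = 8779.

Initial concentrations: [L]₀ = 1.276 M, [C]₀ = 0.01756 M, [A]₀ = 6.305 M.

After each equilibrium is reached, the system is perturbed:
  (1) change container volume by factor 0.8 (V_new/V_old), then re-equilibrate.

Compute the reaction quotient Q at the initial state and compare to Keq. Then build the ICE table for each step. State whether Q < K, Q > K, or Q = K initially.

Q₀ = 0.336 vs Keq = 8779 ⇒ Q<K, forward
Step 1:
                  L         C         A
  init        1.276   0.01756     6.305
  Δ          -1.145    0.3815     0.763
  eq         0.1314    0.3991     7.068
  solve Keq expr → x = 0.3815; check Q = 8779
Then change container volume by factor 0.8 (V_new/V_old).
Step 2:
                  L         C         A
  init       0.1643    0.4988     8.835
  Δ               0         0         0
  eq         0.1643    0.4988     8.835
  solve Keq expr → x = 0; check Q = 8779

Q₀ = 0.336; Q < K (proceeds forward)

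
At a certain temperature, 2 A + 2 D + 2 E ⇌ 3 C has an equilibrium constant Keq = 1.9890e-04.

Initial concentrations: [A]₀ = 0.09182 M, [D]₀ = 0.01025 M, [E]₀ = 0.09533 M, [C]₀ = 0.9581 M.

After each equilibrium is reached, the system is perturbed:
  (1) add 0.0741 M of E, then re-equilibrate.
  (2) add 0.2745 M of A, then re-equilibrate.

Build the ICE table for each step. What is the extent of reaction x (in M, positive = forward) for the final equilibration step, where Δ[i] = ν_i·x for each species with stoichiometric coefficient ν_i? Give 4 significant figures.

x = 0.002225 M

Q₀ = 1.0926e+08 vs Keq = 1.9890e-04 ⇒ Q>K, reverse
Step 1:
                  A         D         E         C
  init      0.09182   0.01025   0.09533    0.9581
  Δ          0.6205    0.6205    0.6205   -0.9307
  eq         0.7123    0.6307    0.7158    0.0274
  solve Keq expr → x = -0.3102; check Q = 1.9890e-04
Then add 0.0741 M of E.
Step 2:
                  A         D         E         C
  init       0.7123    0.6307    0.7899    0.0274
  Δ       -0.001175 -0.001175 -0.001175  0.001762
  eq         0.7111    0.6295    0.7887   0.02916
  solve Keq expr → x = 5.8742e-04; check Q = 1.9890e-04
Then add 0.2745 M of A.
Step 3:
                  A         D         E         C
  init       0.9856    0.6295    0.7887   0.02916
  Δ        -0.00445  -0.00445  -0.00445  0.006674
  eq         0.9812    0.6251    0.7843   0.03584
  solve Keq expr → x = 0.002225; check Q = 1.9890e-04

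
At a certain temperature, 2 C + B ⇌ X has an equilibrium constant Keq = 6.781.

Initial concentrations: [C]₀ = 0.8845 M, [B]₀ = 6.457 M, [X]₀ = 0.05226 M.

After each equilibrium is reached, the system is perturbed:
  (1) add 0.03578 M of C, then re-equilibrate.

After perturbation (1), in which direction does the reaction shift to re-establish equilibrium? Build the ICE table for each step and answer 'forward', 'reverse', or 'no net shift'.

Direction: forward

Q₀ = 0.01035 vs Keq = 6.781 ⇒ Q<K, forward
Step 1:
                  C         B         X
  Initial    0.8845     6.457   0.05226
  Change    -0.7808   -0.3904    0.3904
  Equil      0.1037     6.067    0.4426
  solve Keq expr → x = 0.3904; check Q = 6.781
Then add 0.03578 M of C.
Step 2:
                  C         B         X
  Initial    0.1395     6.067    0.4426
  Change   -0.03368  -0.01684   0.01684
  Equil      0.1058      6.05    0.4595
  solve Keq expr → x = 0.01684; check Q = 6.781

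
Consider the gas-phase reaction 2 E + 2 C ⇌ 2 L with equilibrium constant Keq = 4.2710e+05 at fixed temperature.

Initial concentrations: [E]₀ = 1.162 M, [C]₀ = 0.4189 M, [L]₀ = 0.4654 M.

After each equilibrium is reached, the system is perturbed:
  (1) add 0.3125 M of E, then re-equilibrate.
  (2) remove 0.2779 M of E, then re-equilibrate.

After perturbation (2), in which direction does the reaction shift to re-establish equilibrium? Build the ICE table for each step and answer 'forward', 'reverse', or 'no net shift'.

Q₀ = 0.9142 vs Keq = 4.2710e+05 ⇒ Q<K, forward
Step 1:
                   E          C          L
  Initial      1.162     0.4189     0.4654
  Change     -0.4171    -0.4171     0.4171
  Equil       0.7449   0.001813     0.8825
  solve Keq expr → x = 0.2085; check Q = 4.2710e+05
Then add 0.3125 M of E.
Step 2:
                   E          C          L
  Initial      1.057   0.001813     0.8825
  Change  -5.3431e-04 -5.3431e-04 5.3431e-04
  Equil        1.057   0.001278      0.883
  solve Keq expr → x = 2.6715e-04; check Q = 4.2710e+05
Then remove 0.2779 M of E.
Step 3:
                   E          C          L
  Initial      0.779   0.001278      0.883
  Change  4.5418e-04 4.5418e-04 -4.5418e-04
  Equil       0.7794   0.001733     0.8826
  solve Keq expr → x = -2.2709e-04; check Q = 4.2710e+05

Direction: reverse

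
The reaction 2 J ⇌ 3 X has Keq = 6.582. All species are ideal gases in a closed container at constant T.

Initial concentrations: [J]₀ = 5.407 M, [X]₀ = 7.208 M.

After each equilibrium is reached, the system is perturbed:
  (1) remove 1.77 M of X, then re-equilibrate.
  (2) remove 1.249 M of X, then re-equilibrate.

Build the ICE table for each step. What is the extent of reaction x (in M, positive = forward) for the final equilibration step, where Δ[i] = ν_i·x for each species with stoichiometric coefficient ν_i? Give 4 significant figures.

Q₀ = 12.81 vs Keq = 6.582 ⇒ Q>K, reverse
Step 1:
                   J          X
  I            5.407      7.208
  C           0.6527     -0.979
  E             6.06      6.229
  solve Keq expr → x = -0.3263; check Q = 6.582
Then remove 1.77 M of X.
Step 2:
                   J          X
  I             6.06      4.459
  C           -0.804      1.206
  E            5.256      5.665
  solve Keq expr → x = 0.402; check Q = 6.582
Then remove 1.249 M of X.
Step 3:
                   J          X
  I            5.256      4.416
  C          -0.5596     0.8394
  E            4.696      5.255
  solve Keq expr → x = 0.2798; check Q = 6.582

x = 0.2798 M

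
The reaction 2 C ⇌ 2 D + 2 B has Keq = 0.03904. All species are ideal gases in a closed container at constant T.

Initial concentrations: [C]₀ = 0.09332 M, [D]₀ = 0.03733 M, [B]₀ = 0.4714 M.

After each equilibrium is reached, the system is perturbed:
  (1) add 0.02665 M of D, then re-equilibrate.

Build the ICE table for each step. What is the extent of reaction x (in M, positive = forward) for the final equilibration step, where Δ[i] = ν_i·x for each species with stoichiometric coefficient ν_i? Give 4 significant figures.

x = -0.008773 M

Q₀ = 0.03556 vs Keq = 0.03904 ⇒ Q<K, forward
Step 1:
                  C         D         B
  I         0.09332   0.03733    0.4714
  C       -0.001189  0.001189  0.001189
  E         0.09213   0.03852    0.4726
  solve Keq expr → x = 5.9456e-04; check Q = 0.03904
Then add 0.02665 M of D.
Step 2:
                  C         D         B
  I         0.09213   0.06517    0.4726
  C         0.01755  -0.01755  -0.01755
  E          0.1097   0.04762     0.455
  solve Keq expr → x = -0.008773; check Q = 0.03904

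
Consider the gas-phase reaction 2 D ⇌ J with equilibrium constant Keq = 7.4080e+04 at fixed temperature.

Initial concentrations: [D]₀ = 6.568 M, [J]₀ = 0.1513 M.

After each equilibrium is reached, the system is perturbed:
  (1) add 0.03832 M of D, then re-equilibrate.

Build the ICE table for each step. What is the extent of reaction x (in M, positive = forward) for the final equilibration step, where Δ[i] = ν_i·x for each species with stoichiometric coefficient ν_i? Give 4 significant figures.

x = 0.01915 M

Q₀ = 0.003507 vs Keq = 7.4080e+04 ⇒ Q<K, forward
Step 1:
                   D          J
  init         6.568     0.1513
  Δ           -6.561      3.281
  eq        0.006806      3.432
  solve Keq expr → x = 3.281; check Q = 7.4080e+04
Then add 0.03832 M of D.
Step 2:
                   D          J
  init       0.04513      3.432
  Δ          -0.0383    0.01915
  eq        0.006825      3.451
  solve Keq expr → x = 0.01915; check Q = 7.4080e+04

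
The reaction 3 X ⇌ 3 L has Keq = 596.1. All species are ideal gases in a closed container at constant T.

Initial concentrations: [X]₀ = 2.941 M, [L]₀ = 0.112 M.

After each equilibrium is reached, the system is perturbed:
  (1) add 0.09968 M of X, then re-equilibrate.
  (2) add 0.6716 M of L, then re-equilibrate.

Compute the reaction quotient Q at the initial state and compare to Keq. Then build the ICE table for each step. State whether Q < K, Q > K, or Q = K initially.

Q₀ = 5.5229e-05 vs Keq = 596.1 ⇒ Q<K, forward
Step 1:
                   X          L
  init         2.941      0.112
  Δ           -2.617      2.617
  eq          0.3242      2.729
  solve Keq expr → x = 0.8723; check Q = 596.1
Then add 0.09968 M of X.
Step 2:
                   X          L
  init        0.4239      2.729
  Δ         -0.08909    0.08909
  eq          0.3348      2.818
  solve Keq expr → x = 0.0297; check Q = 596.1
Then add 0.6716 M of L.
Step 3:
                   X          L
  init        0.3348      3.489
  Δ          0.07133   -0.07133
  eq          0.4061      3.418
  solve Keq expr → x = -0.02378; check Q = 596.1

Q₀ = 5.5229e-05; Q < K (proceeds forward)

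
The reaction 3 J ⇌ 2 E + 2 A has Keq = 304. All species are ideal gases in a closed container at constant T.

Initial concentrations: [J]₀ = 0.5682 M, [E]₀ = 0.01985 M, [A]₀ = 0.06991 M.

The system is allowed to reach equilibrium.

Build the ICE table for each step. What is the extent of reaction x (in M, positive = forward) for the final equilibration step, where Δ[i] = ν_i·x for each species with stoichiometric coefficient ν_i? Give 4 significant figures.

Q₀ = 1.0498e-05 vs Keq = 304 ⇒ Q<K, forward
Step 1:
                    J           E           A
  Initial      0.5682     0.01985     0.06991
  Change      -0.5252      0.3501      0.3501
  Equil       0.04299        0.37        0.42
  solve Keq expr → x = 0.1751; check Q = 304

x = 0.1751 M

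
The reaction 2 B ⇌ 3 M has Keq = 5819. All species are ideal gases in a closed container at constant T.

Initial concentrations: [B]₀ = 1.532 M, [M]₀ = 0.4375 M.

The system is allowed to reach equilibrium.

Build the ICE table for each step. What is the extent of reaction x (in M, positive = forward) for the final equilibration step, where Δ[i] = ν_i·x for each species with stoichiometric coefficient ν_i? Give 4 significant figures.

x = 0.7377 M

Q₀ = 0.03568 vs Keq = 5819 ⇒ Q<K, forward
Step 1:
                   B          M
  init         1.532     0.4375
  Δ           -1.475      2.213
  eq         0.05657      2.651
  solve Keq expr → x = 0.7377; check Q = 5819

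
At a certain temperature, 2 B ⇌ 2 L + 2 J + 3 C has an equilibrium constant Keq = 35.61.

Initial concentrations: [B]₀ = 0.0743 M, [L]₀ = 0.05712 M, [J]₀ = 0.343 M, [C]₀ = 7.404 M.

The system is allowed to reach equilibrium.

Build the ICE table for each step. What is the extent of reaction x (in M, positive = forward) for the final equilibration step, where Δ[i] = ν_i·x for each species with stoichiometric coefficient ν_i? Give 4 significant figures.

Q₀ = 28.22 vs Keq = 35.61 ⇒ Q<K, forward
Step 1:
                  B         L         J         C
  I          0.0743   0.05712     0.343     7.404
  C       -0.003421  0.003421  0.003421  0.005131
  E         0.07088   0.06054    0.3464     7.409
  solve Keq expr → x = 0.00171; check Q = 35.61

x = 0.00171 M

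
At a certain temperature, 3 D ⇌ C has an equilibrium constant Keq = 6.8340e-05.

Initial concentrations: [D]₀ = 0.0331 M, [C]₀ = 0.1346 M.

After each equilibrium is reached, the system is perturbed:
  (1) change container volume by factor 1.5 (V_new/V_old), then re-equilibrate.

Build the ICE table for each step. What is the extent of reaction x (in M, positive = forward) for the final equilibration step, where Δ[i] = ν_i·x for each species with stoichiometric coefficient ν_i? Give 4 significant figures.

x = -2.1105e-06 M

Q₀ = 3712 vs Keq = 6.8340e-05 ⇒ Q>K, reverse
Step 1:
                   D          C
  Initial     0.0331     0.1346
  Change      0.4038    -0.1346
  Equil       0.4369 5.6986e-06
  solve Keq expr → x = -0.1346; check Q = 6.8340e-05
Then change container volume by factor 1.5 (V_new/V_old).
Step 2:
                   D          C
  Initial     0.2913 3.7991e-06
  Change  6.3315e-06 -2.1105e-06
  Equil       0.2913 1.6886e-06
  solve Keq expr → x = -2.1105e-06; check Q = 6.8340e-05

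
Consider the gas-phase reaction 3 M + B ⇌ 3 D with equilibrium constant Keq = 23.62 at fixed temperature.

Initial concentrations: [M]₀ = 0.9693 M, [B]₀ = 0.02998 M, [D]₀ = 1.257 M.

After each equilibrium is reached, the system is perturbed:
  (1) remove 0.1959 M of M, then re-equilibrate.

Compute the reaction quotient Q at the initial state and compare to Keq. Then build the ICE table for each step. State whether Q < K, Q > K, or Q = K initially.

Q₀ = 72.74; Q > K (proceeds reverse)

Q₀ = 72.74 vs Keq = 23.62 ⇒ Q>K, reverse
Step 1:
                    M           B           D
  init         0.9693     0.02998       1.257
  Δ           0.08476     0.02825    -0.08476
  eq            1.054     0.05823       1.172
  solve Keq expr → x = -0.02825; check Q = 23.62
Then remove 0.1959 M of M.
Step 2:
                    M           B           D
  init         0.8582     0.05823       1.172
  Δ           0.05622     0.01874    -0.05622
  eq           0.9144     0.07697       1.116
  solve Keq expr → x = -0.01874; check Q = 23.62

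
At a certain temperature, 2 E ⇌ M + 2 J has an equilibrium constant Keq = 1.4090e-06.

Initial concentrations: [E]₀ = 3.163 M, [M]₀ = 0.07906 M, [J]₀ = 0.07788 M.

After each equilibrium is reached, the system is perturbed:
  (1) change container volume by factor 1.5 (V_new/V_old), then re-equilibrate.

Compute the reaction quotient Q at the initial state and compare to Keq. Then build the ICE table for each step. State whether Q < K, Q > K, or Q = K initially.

Q₀ = 4.7930e-05 vs Keq = 1.4090e-06 ⇒ Q>K, reverse
Step 1:
                   E          M          J
  Initial      3.163    0.07906    0.07788
  Change     0.06056   -0.03028   -0.06056
  Equil        3.224    0.04878    0.01732
  solve Keq expr → x = -0.03028; check Q = 1.4090e-06
Then change container volume by factor 1.5 (V_new/V_old).
Step 2:
                   E          M          J
  Initial      2.149    0.03252    0.01155
  Change   -0.002334   0.001167   0.002334
  Equil        2.147    0.03369    0.01388
  solve Keq expr → x = 0.001167; check Q = 1.4090e-06

Q₀ = 4.7930e-05; Q > K (proceeds reverse)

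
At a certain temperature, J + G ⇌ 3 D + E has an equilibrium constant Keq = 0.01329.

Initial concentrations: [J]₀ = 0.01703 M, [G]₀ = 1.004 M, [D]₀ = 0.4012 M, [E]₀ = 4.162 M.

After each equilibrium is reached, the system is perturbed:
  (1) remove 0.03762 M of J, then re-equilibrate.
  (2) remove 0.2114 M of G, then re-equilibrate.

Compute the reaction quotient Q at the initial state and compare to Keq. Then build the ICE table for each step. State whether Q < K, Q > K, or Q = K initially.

Q₀ = 15.72 vs Keq = 0.01329 ⇒ Q>K, reverse
Step 1:
                  J         G         D         E
  I         0.01703     1.004    0.4012     4.162
  C          0.1081    0.1081   -0.3242   -0.1081
  E          0.1251     1.112   0.07698     4.054
  solve Keq expr → x = -0.1081; check Q = 0.01329
Then remove 0.03762 M of J.
Step 2:
                  J         G         D         E
  I         0.08748     1.112   0.07698     4.054
  C        0.002634  0.002634 -0.007903 -0.002634
  E         0.09012     1.115   0.06907     4.051
  solve Keq expr → x = -0.002634; check Q = 0.01329
Then remove 0.2114 M of G.
Step 3:
                  J         G         D         E
  I         0.09012    0.9033   0.06907     4.051
  C        0.001432  0.001432 -0.004295 -0.001432
  E         0.09155    0.9047   0.06478      4.05
  solve Keq expr → x = -0.001432; check Q = 0.01329

Q₀ = 15.72; Q > K (proceeds reverse)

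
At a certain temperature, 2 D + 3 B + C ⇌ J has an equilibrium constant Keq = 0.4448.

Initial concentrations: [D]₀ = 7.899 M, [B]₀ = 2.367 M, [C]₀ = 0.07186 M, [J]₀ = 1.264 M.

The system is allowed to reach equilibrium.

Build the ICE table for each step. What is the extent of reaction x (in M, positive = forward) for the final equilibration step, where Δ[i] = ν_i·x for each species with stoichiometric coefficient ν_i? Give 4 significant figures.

Q₀ = 0.02126 vs Keq = 0.4448 ⇒ Q<K, forward
Step 1:
                    D           B           C           J
  init          7.899       2.367     0.07186       1.264
  Δ            -0.134     -0.2009    -0.06698     0.06698
  eq            7.765       2.166    0.004883       1.331
  solve Keq expr → x = 0.06698; check Q = 0.4448

x = 0.06698 M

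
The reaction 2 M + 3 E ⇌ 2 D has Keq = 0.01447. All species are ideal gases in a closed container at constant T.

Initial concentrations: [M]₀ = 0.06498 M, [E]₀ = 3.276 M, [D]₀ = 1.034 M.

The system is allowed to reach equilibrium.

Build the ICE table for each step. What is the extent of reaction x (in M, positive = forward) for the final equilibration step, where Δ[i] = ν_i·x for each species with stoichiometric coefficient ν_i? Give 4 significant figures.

x = -0.2467 M

Q₀ = 7.202 vs Keq = 0.01447 ⇒ Q>K, reverse
Step 1:
                   M          E          D
  Initial    0.06498      3.276      1.034
  Change      0.4934     0.7401    -0.4934
  Equil       0.5584      4.016     0.5406
  solve Keq expr → x = -0.2467; check Q = 0.01447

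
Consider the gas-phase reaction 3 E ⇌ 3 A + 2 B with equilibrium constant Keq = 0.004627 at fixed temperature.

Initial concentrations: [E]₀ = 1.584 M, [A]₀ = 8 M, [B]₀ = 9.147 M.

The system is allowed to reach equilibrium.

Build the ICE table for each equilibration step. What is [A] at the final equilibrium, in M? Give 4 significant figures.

[A]_eq = 0.5767 M

Q₀ = 1.0779e+04 vs Keq = 0.004627 ⇒ Q>K, reverse
Step 1:
                    E           A           B
  Initial       1.584           8       9.147
  Change        7.423      -7.423      -4.949
  Equil         9.007      0.5767       4.198
  solve Keq expr → x = -2.474; check Q = 0.004627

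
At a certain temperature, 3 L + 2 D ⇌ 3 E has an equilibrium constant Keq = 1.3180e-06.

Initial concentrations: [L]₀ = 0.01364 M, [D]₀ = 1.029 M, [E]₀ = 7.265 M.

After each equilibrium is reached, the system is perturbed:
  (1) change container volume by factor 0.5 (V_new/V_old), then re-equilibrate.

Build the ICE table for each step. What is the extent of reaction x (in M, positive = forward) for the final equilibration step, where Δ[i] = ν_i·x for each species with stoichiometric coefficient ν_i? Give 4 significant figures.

x = 0.08884 M

Q₀ = 1.4270e+08 vs Keq = 1.3180e-06 ⇒ Q>K, reverse
Step 1:
                  L         D         E
  init      0.01364     1.029     7.265
  Δ           7.019     4.679    -7.019
  eq          7.032     5.708    0.2463
  solve Keq expr → x = -2.34; check Q = 1.3180e-06
Then change container volume by factor 0.5 (V_new/V_old).
Step 2:
                  L         D         E
  init        14.06     11.42    0.4925
  Δ         -0.2665   -0.1777    0.2665
  eq           13.8     11.24    0.7591
  solve Keq expr → x = 0.08884; check Q = 1.3180e-06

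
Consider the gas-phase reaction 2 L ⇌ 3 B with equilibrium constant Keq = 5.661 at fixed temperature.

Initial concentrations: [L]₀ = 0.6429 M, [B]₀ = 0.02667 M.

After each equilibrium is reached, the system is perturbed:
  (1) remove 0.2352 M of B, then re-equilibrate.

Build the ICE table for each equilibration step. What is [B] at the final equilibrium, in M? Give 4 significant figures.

Q₀ = 4.5897e-05 vs Keq = 5.661 ⇒ Q<K, forward
Step 1:
                  L         B
  init       0.6429   0.02667
  Δ         -0.4196    0.6294
  eq         0.2233     0.656
  solve Keq expr → x = 0.2098; check Q = 5.661
Then remove 0.2352 M of B.
Step 2:
                  L         B
  init       0.2233    0.4208
  Δ        -0.06588   0.09882
  eq         0.1574    0.5197
  solve Keq expr → x = 0.03294; check Q = 5.661

[B]_eq = 0.5197 M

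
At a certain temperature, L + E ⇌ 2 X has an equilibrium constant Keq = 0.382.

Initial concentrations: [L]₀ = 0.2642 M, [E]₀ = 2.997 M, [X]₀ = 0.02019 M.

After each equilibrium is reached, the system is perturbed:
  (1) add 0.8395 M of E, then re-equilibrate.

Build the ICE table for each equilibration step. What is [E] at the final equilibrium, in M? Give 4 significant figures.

[E]_eq = 3.666 M

Q₀ = 5.1482e-04 vs Keq = 0.382 ⇒ Q<K, forward
Step 1:
                    L           E           X
  init         0.2642       2.997     0.02019
  Δ           -0.1589     -0.1589      0.3177
  eq           0.1053       2.838      0.3379
  solve Keq expr → x = 0.1589; check Q = 0.382
Then add 0.8395 M of E.
Step 2:
                    L           E           X
  init         0.1053       3.678      0.3379
  Δ          -0.01189    -0.01189     0.02379
  eq          0.09344       3.666      0.3617
  solve Keq expr → x = 0.01189; check Q = 0.382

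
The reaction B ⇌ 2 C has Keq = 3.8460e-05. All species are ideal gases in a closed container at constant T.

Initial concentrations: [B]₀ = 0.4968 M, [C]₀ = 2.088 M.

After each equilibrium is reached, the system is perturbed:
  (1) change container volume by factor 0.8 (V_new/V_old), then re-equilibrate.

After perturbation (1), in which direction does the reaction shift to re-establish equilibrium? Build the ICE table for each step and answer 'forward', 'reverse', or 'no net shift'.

Direction: reverse

Q₀ = 8.776 vs Keq = 3.8460e-05 ⇒ Q>K, reverse
Step 1:
                  B         C
  Initial    0.4968     2.088
  Change       1.04     -2.08
  Equil       1.537  0.007688
  solve Keq expr → x = -1.04; check Q = 3.8460e-05
Then change container volume by factor 0.8 (V_new/V_old).
Step 2:
                  B         C
  Initial     1.921   0.00961
  Change  5.0674e-04 -0.001013
  Equil       1.922  0.008597
  solve Keq expr → x = -5.0674e-04; check Q = 3.8460e-05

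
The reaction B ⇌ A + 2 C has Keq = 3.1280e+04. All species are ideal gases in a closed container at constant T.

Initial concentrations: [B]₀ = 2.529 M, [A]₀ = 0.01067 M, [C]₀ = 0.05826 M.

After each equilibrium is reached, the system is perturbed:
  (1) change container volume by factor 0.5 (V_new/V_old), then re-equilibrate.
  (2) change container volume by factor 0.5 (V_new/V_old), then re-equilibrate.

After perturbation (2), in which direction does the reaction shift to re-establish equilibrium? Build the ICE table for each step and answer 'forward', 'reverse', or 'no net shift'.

Q₀ = 1.4320e-05 vs Keq = 3.1280e+04 ⇒ Q<K, forward
Step 1:
                    B           A           C
  Initial       2.529     0.01067     0.05826
  Change       -2.527       2.527       5.054
  Equil       0.00212       2.538       5.112
  solve Keq expr → x = 2.527; check Q = 3.1280e+04
Then change container volume by factor 0.5 (V_new/V_old).
Step 2:
                    B           A           C
  Initial     0.00424       5.075       10.22
  Change      0.01259    -0.01259    -0.02519
  Equil       0.01683       5.063        10.2
  solve Keq expr → x = -0.01259; check Q = 3.1280e+04
Then change container volume by factor 0.5 (V_new/V_old).
Step 3:
                    B           A           C
  Initial     0.03367       10.13        20.4
  Change      0.09718    -0.09718     -0.1944
  Equil        0.1309       10.03        20.2
  solve Keq expr → x = -0.09718; check Q = 3.1280e+04

Direction: reverse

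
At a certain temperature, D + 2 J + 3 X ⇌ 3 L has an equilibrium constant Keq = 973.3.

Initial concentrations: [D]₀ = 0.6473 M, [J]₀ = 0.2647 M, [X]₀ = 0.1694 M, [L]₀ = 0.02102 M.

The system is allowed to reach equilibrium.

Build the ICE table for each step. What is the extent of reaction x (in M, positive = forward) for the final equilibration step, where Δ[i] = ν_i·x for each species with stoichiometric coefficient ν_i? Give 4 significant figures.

x = 0.03946 M

Q₀ = 0.04213 vs Keq = 973.3 ⇒ Q<K, forward
Step 1:
                   D          J          X          L
  I           0.6473     0.2647     0.1694    0.02102
  C         -0.03946   -0.07893    -0.1184     0.1184
  E           0.6078     0.1858    0.05101     0.1394
  solve Keq expr → x = 0.03946; check Q = 973.3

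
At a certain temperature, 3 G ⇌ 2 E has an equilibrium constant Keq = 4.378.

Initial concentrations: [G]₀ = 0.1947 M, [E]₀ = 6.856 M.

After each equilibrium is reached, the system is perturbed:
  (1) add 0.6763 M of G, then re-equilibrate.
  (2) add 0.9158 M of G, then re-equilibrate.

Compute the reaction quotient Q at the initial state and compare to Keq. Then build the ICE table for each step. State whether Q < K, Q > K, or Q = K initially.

Q₀ = 6369 vs Keq = 4.378 ⇒ Q>K, reverse
Step 1:
                   G          E
  I           0.1947      6.856
  C            1.753     -1.169
  E            1.948      5.687
  solve Keq expr → x = -0.5843; check Q = 4.378
Then add 0.6763 M of G.
Step 2:
                   G          E
  I            2.624      5.687
  C          -0.5878     0.3919
  E            2.036      6.079
  solve Keq expr → x = 0.1959; check Q = 4.378
Then add 0.9158 M of G.
Step 3:
                   G          E
  I            2.952      6.079
  C          -0.7986     0.5324
  E            2.153      6.612
  solve Keq expr → x = 0.2662; check Q = 4.378

Q₀ = 6369; Q > K (proceeds reverse)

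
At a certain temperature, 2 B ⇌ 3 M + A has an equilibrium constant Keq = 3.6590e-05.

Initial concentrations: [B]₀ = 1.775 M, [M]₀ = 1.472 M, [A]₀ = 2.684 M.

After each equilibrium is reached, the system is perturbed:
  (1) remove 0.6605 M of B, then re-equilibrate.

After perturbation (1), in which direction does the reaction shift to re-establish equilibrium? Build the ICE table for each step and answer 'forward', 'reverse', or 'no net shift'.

Direction: reverse

Q₀ = 2.717 vs Keq = 3.6590e-05 ⇒ Q>K, reverse
Step 1:
                    B           M           A
  I             1.775       1.472       2.684
  C            0.9482      -1.422     -0.4741
  E             2.723      0.0497        2.21
  solve Keq expr → x = -0.4741; check Q = 3.6590e-05
Then remove 0.6605 M of B.
Step 2:
                    B           M           A
  I             2.063      0.0497        2.21
  C          0.005541   -0.008311    -0.00277
  E             2.068     0.04139       2.207
  solve Keq expr → x = -0.00277; check Q = 3.6590e-05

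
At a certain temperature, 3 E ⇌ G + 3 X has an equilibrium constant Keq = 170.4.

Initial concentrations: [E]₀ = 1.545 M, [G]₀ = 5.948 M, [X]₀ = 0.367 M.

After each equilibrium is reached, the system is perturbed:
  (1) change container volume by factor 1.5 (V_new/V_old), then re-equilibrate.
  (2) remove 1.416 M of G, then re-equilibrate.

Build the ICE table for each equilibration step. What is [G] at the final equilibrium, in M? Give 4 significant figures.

Q₀ = 0.07972 vs Keq = 170.4 ⇒ Q<K, forward
Step 1:
                  E         G         X
  init        1.545     5.948     0.367
  Δ          -1.067    0.3557     1.067
  eq         0.4779     6.304     1.434
  solve Keq expr → x = 0.3557; check Q = 170.4
Then change container volume by factor 1.5 (V_new/V_old).
Step 2:
                  E         G         X
  init       0.3186     4.202    0.9561
  Δ        -0.03101   0.01034   0.03101
  eq         0.2876     4.213    0.9871
  solve Keq expr → x = 0.01034; check Q = 170.4
Then remove 1.416 M of G.
Step 3:
                  E         G         X
  init       0.2876     2.797    0.9871
  Δ        -0.02903  0.009676   0.02903
  eq         0.2585     2.806     1.016
  solve Keq expr → x = 0.009676; check Q = 170.4

[G]_eq = 2.806 M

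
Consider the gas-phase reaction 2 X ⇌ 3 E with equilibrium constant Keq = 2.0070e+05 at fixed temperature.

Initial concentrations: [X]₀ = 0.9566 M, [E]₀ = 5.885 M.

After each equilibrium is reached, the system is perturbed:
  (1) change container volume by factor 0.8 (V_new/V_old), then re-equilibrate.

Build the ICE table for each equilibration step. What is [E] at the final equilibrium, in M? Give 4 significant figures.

Q₀ = 222.7 vs Keq = 2.0070e+05 ⇒ Q<K, forward
Step 1:
                   X          E
  Initial     0.9566      5.885
  Change      -0.913      1.369
  Equil      0.04361      7.254
  solve Keq expr → x = 0.4565; check Q = 2.0070e+05
Then change container volume by factor 0.8 (V_new/V_old).
Step 2:
                   X          E
  Initial    0.05452      9.068
  Change    0.006339  -0.009509
  Equil      0.06086      9.059
  solve Keq expr → x = -0.00317; check Q = 2.0070e+05

[E]_eq = 9.059 M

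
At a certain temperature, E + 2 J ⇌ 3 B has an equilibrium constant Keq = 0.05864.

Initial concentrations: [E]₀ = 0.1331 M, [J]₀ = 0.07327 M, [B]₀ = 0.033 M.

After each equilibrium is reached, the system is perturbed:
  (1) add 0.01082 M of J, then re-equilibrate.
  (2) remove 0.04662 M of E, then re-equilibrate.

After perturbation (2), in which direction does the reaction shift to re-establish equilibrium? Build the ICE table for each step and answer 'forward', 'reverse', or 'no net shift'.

Direction: reverse

Q₀ = 0.05029 vs Keq = 0.05864 ⇒ Q<K, forward
Step 1:
                  E         J         B
  Initial    0.1331   0.07327     0.033
  Change  -4.6587e-04 -9.3175e-04  0.001398
  Equil      0.1326   0.07234    0.0344
  solve Keq expr → x = 4.6587e-04; check Q = 0.05864
Then add 0.01082 M of J.
Step 2:
                  E         J         B
  Initial    0.1326   0.08316    0.0344
  Change  -9.0506e-04  -0.00181  0.002715
  Equil      0.1317   0.08135   0.03711
  solve Keq expr → x = 9.0506e-04; check Q = 0.05864
Then remove 0.04662 M of E.
Step 3:
                  E         J         B
  Initial   0.08511   0.08135   0.03711
  Change   0.001377  0.002755 -0.004132
  Equil     0.08649    0.0841   0.03298
  solve Keq expr → x = -0.001377; check Q = 0.05864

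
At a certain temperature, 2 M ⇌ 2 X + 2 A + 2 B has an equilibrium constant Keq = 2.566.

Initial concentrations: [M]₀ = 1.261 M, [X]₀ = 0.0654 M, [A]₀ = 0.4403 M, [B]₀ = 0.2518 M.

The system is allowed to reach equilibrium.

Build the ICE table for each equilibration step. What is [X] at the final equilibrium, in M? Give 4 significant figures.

Q₀ = 3.3062e-05 vs Keq = 2.566 ⇒ Q<K, forward
Step 1:
                   M          X          A          B
  init         1.261     0.0654     0.4403     0.2518
  Δ          -0.7157     0.7157     0.7157     0.7157
  eq          0.5453     0.7811      1.156     0.9675
  solve Keq expr → x = 0.3578; check Q = 2.566

[X]_eq = 0.7811 M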